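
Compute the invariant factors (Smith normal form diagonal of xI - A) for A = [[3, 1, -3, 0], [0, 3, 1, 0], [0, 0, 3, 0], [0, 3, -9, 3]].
The Jordan structure of A has elementary divisors (x - 3)^3, (x - 3). Arranging the block sizes at each eigenvalue in decreasing order and taking row products gives the invariant factors.

Invariant factors (smallest first, each dividing the next): x - 3, (x - 3)^3.

Check: the last factor (x - 3)^3 is the minimal polynomial, and the product (x - 3)^4 is the characteristic polynomial.

x - 3, (x - 3)^3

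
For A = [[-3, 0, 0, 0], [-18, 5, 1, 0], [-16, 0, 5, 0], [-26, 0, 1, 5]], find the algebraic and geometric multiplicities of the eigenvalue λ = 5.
The characteristic polynomial is (x - 5)^3(x + 3), so the factor x - 5 appears with exponent 3: the algebraic multiplicity is 3.

rank(A - 5I) = 2, so the eigenspace has dimension 4 - 2 = 2: the geometric multiplicity is 2.

Since 2 < 3, A is not diagonalizable.

algebraic multiplicity 3, geometric multiplicity 2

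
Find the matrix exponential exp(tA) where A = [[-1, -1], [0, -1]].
e^{tA} = [[e^{-t}, -t*e^{-t}], [0, e^{-t}]]

A has Jordan form J = [[-1, 1], [0, -1]] with A = PJP^{-1}, so e^{tA} = P e^{tJ} P^{-1}.

For a Jordan block J_k(λ), e^{tJ_k(λ)} = e^{λt} · (I + tN + t^2 N^2/2! + ... + t^{k-1} N^{k-1}/(k-1)!) where N is the nilpotent superdiagonal part.

Assembling the blocks and conjugating back gives the entries of e^{tA} as shown above.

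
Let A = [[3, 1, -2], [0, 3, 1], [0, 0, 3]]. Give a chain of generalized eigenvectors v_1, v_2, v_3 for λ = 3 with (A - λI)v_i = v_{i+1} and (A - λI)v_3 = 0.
We seek v_1 ∈ ker((A - 3I)^3) \ ker((A - 3I)^2), then set v_{i+1} = (A - 3I) v_i.

One such chain is v_1 = [[-3, 0, 1]]^T, v_2 = [[-2, 1, 0]]^T, v_3 = [[1, 0, 0]]^T. Check: (A - 3I) v_3 = [[0, 0, 0]]^T = 0.

v_1 = [[-3, 0, 1]]^T, v_2 = [[-2, 1, 0]]^T, v_3 = [[1, 0, 0]]^T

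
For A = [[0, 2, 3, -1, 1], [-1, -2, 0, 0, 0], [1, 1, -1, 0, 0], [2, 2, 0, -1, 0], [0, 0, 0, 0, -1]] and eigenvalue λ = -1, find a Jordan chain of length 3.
We seek v_1 ∈ ker((A + I)^3) \ ker((A + I)^2), then set v_{i+1} = (A + I) v_i.

One such chain is v_1 = [[0, 0, 1, 2, 0]]^T, v_2 = [[1, 0, 0, 0, 0]]^T, v_3 = [[1, -1, 1, 2, 0]]^T. Check: (A + I) v_3 = [[0, 0, 0, 0, 0]]^T = 0.

v_1 = [[0, 0, 1, 2, 0]]^T, v_2 = [[1, 0, 0, 0, 0]]^T, v_3 = [[1, -1, 1, 2, 0]]^T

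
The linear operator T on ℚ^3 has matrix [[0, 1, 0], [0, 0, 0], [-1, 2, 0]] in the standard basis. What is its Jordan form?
The characteristic polynomial is det(xI - A) = x^3, so the eigenvalues are 0 (algebraic multiplicity 3).

For λ = 0: rank(A) = 2, rank(A^2) = 1, rank(A^3) = 0. The eigenspace has dimension 3 - 2 = 1, so there is 1 Jordan block; the rank sequence gives block sizes [3].

Assembling the blocks gives the Jordan form J above.

J = [[0, 1, 0], [0, 0, 1], [0, 0, 0]]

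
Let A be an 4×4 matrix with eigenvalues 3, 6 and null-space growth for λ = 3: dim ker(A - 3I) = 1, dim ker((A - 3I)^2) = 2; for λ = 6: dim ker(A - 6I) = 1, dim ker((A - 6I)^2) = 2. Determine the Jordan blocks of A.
Jordan blocks: (3, 2), (6, 2)

λ = 3: successive nullity increments [1, 1] count blocks of size ≥ k; block sizes are [2].
λ = 6: successive nullity increments [1, 1] count blocks of size ≥ k; block sizes are [2].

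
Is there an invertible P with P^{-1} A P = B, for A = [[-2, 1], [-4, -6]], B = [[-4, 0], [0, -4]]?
Both have characteristic polynomial (x + 4)^2, but the minimal polynomial of A is (x + 4)^2 while the minimal polynomial of B is x + 4. The minimal polynomial is a similarity invariant, so A and B are not similar.

No.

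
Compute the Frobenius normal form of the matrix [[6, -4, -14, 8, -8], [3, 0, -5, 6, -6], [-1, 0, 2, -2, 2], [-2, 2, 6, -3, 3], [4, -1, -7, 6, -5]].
R = [[0, 0, 0, 0, -4], [1, 0, 0, 0, 6], [0, 1, 0, 0, -2], [0, 0, 1, 0, 1], [0, 0, 0, 1, 0]]

The invariant factors of A (the non-unit diagonal entries of the Smith normal form of xI - A over ℚ[x]) are (x - 1)^2(x + 2)(x^2 + 2), each dividing the next. The characteristic polynomial is their product, (x - 1)^2(x + 2)(x^2 + 2).

The rational canonical form is the block-diagonal matrix of companion matrices C(f_i):
R = [[0, 0, 0, 0, -4], [1, 0, 0, 0, 6], [0, 1, 0, 0, -2], [0, 0, 1, 0, 1], [0, 0, 0, 1, 0]].

Note the characteristic polynomial does not split into linear factors over ℚ, so A has no Jordan form over ℚ; the rational canonical form exists over any field.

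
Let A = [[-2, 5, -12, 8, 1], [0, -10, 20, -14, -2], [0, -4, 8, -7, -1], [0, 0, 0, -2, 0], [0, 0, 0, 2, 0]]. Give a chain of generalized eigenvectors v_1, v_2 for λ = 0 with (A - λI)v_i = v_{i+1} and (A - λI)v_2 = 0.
We seek v_1 ∈ ker(A^2) \ ker(A), then set v_{i+1} = A v_i.

One such chain is v_1 = [[2, -4, -2, 0, 1]]^T, v_2 = [[1, -2, -1, 0, 0]]^T. Check: A v_2 = [[0, 0, 0, 0, 0]]^T = 0.

v_1 = [[2, -4, -2, 0, 1]]^T, v_2 = [[1, -2, -1, 0, 0]]^T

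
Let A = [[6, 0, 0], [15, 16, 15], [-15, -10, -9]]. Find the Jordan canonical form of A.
J = [[1, 0, 0], [0, 6, 0], [0, 0, 6]]

The characteristic polynomial is det(xI - A) = (x - 6)^2(x - 1), so the eigenvalues are 1 (algebraic multiplicity 1), 6 (algebraic multiplicity 2).

For λ = 1: algebraic multiplicity 1 gives one 1×1 block.

For λ = 6: rank(A - 6I) = 1. The eigenspace has dimension 3 - 1 = 2, so there are 2 Jordan blocks; the rank sequence gives block sizes [1, 1].

Assembling the blocks gives the Jordan form J above.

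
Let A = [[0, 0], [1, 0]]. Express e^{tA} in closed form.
A has Jordan form J = [[0, 1], [0, 0]] with A = PJP^{-1}, so e^{tA} = P e^{tJ} P^{-1}.

For a Jordan block J_k(λ), e^{tJ_k(λ)} = e^{λt} · (I + tN + t^2 N^2/2! + ... + t^{k-1} N^{k-1}/(k-1)!) where N is the nilpotent superdiagonal part.

Assembling the blocks and conjugating back gives the entries of e^{tA} as shown above.

e^{tA} = [[1, 0], [t, 1]]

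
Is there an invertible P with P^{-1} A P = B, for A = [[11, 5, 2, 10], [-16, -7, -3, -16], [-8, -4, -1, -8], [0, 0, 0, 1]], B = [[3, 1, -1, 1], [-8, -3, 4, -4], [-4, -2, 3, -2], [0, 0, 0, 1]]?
Both have characteristic polynomial (x - 1)^4, but the minimal polynomial of A is (x - 1)^3 while the minimal polynomial of B is (x - 1)^2. The minimal polynomial is a similarity invariant, so A and B are not similar.

No.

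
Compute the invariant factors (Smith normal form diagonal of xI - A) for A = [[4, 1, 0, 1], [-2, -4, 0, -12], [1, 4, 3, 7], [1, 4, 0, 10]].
The Jordan structure of A has elementary divisors (x - 3)^2, (x - 3), (x - 4). Arranging the block sizes at each eigenvalue in decreasing order and taking row products gives the invariant factors.

Invariant factors (smallest first, each dividing the next): x - 3, (x - 4)(x - 3)^2.

Check: the last factor (x - 4)(x - 3)^2 is the minimal polynomial, and the product (x - 4)(x - 3)^3 is the characteristic polynomial.

x - 3, (x - 4)(x - 3)^2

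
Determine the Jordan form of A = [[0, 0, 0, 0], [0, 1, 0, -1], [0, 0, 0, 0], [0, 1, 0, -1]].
The characteristic polynomial is det(xI - A) = x^4, so the eigenvalues are 0 (algebraic multiplicity 4).

For λ = 0: rank(A) = 1, rank(A^2) = 0. The eigenspace has dimension 4 - 1 = 3, so there are 3 Jordan blocks; the rank sequence gives block sizes [2, 1, 1].

Assembling the blocks gives the Jordan form J above.

J = [[0, 1, 0, 0], [0, 0, 0, 0], [0, 0, 0, 0], [0, 0, 0, 0]]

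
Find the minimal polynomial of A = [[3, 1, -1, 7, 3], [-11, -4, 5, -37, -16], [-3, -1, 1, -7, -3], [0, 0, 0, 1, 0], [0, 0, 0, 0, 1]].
m_A(x) = x^3(x - 1)

The characteristic polynomial factors as x^3(x - 1)^2. The minimal polynomial is ∏(x - λ)^{k_λ} where k_λ is the size of the largest Jordan block at λ.

For λ = 0: rank(A) = 4, and the largest Jordan block has size 3 (the smallest k with rank(A^k) = rank(A^(k+1))).
For λ = 1: rank(A - I) = 3, and the largest Jordan block has size 1 (the smallest k with rank((A - I)^k) = rank((A - I)^(k+1))).

So m_A(x) = x^3(x - 1).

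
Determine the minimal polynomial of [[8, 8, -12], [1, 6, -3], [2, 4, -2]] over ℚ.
The characteristic polynomial factors as (x - 4)^3. The minimal polynomial is ∏(x - λ)^{k_λ} where k_λ is the size of the largest Jordan block at λ.

For λ = 4: rank(A - 4I) = 1, and the largest Jordan block has size 2 (the smallest k with rank((A - 4I)^k) = rank((A - 4I)^(k+1))).

So m_A(x) = (x - 4)^2.

m_A(x) = (x - 4)^2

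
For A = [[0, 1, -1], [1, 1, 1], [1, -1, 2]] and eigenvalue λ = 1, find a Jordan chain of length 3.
We seek v_1 ∈ ker((A - I)^3) \ ker((A - I)^2), then set v_{i+1} = (A - I) v_i.

One such chain is v_1 = [[-1, 1, 2]]^T, v_2 = [[0, 1, 0]]^T, v_3 = [[1, 0, -1]]^T. Check: (A - I) v_3 = [[0, 0, 0]]^T = 0.

v_1 = [[-1, 1, 2]]^T, v_2 = [[0, 1, 0]]^T, v_3 = [[1, 0, -1]]^T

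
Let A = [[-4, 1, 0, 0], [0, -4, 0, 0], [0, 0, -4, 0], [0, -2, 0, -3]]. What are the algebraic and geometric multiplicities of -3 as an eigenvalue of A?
algebraic multiplicity 1, geometric multiplicity 1

The characteristic polynomial is (x + 3)(x + 4)^3, so the factor x + 3 appears with exponent 1: the algebraic multiplicity is 1.

rank(A + 3I) = 3, so the eigenspace has dimension 4 - 3 = 1: the geometric multiplicity is 1.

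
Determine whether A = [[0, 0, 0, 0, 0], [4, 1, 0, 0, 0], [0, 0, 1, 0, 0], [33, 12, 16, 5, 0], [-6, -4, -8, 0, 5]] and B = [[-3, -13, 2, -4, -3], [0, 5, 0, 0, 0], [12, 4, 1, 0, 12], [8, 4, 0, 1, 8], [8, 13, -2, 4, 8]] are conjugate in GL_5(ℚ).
Yes.

Two matrices over a field are similar if and only if they have the same invariant factors.

Both A and B have characteristic polynomial x(x - 5)^2(x - 1)^2 and minimal polynomial x(x - 5)(x - 1). Computing further, both have invariant factors (x - 5)(x - 1), x(x - 5)(x - 1). Hence A and B are similar.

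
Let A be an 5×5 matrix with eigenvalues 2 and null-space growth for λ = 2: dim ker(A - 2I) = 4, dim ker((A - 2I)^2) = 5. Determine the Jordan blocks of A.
λ = 2: successive nullity increments [4, 1] count blocks of size ≥ k; block sizes are [2, 1, 1, 1].

Jordan blocks: (2, 2), (2, 1), (2, 1), (2, 1)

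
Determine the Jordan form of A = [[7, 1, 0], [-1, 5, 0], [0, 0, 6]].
The characteristic polynomial is det(xI - A) = (x - 6)^3, so the eigenvalues are 6 (algebraic multiplicity 3).

For λ = 6: rank(A - 6I) = 1, rank((A - 6I)^2) = 0. The eigenspace has dimension 3 - 1 = 2, so there are 2 Jordan blocks; the rank sequence gives block sizes [2, 1].

Assembling the blocks gives the Jordan form J above.

J = [[6, 1, 0], [0, 6, 0], [0, 0, 6]]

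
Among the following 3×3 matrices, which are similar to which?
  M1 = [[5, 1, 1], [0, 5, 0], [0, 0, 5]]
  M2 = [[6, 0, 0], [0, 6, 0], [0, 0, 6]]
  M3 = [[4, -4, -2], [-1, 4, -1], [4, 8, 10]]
3 classes: {M1}, {M2}, {M3}

Characteristic polynomials: χ_{M1} = (x - 5)^3, χ_{M2} = (x - 6)^3, χ_{M3} = (x - 6)^3.

{M1}: invariant factors x - 5, (x - 5)^2.

{M2}: invariant factors x - 6, x - 6, x - 6.

{M3}: invariant factors x - 6, (x - 6)^2.

Matrices are similar if and only if their invariant-factor lists agree; the partition into similarity classes is {M1}, {M2}, {M3}.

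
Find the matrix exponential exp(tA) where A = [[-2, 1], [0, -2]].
e^{tA} = [[e^{-2*t}, t*e^{-2*t}], [0, e^{-2*t}]]

A has Jordan form J = [[-2, 1], [0, -2]] with A = PJP^{-1}, so e^{tA} = P e^{tJ} P^{-1}.

For a Jordan block J_k(λ), e^{tJ_k(λ)} = e^{λt} · (I + tN + t^2 N^2/2! + ... + t^{k-1} N^{k-1}/(k-1)!) where N is the nilpotent superdiagonal part.

Assembling the blocks and conjugating back gives the entries of e^{tA} as shown above.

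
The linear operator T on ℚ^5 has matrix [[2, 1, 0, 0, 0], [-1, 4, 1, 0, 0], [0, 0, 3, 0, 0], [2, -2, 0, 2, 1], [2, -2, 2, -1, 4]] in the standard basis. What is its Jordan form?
The characteristic polynomial is det(xI - A) = (x - 3)^5, so the eigenvalues are 3 (algebraic multiplicity 5).

For λ = 3: rank(A - 3I) = 3, rank((A - 3I)^2) = 1, rank((A - 3I)^3) = 0. The eigenspace has dimension 5 - 3 = 2, so there are 2 Jordan blocks; the rank sequence gives block sizes [3, 2].

Assembling the blocks gives the Jordan form J above.

J = [[3, 1, 0, 0, 0], [0, 3, 1, 0, 0], [0, 0, 3, 0, 0], [0, 0, 0, 3, 1], [0, 0, 0, 0, 3]]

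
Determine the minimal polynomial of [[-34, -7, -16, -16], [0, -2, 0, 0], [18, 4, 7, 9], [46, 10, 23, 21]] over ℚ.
The characteristic polynomial factors as (x + 2)^4. The minimal polynomial is ∏(x - λ)^{k_λ} where k_λ is the size of the largest Jordan block at λ.

For λ = -2: rank(A + 2I) = 2, and the largest Jordan block has size 2 (the smallest k with rank((A + 2I)^k) = rank((A + 2I)^(k+1))).

So m_A(x) = (x + 2)^2.

m_A(x) = (x + 2)^2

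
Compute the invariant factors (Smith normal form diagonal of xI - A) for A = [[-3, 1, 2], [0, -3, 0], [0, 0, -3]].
x + 3, (x + 3)^2

The Jordan structure of A has elementary divisors (x + 3)^2, (x + 3). Arranging the block sizes at each eigenvalue in decreasing order and taking row products gives the invariant factors.

Invariant factors (smallest first, each dividing the next): x + 3, (x + 3)^2.

Check: the last factor (x + 3)^2 is the minimal polynomial, and the product (x + 3)^3 is the characteristic polynomial.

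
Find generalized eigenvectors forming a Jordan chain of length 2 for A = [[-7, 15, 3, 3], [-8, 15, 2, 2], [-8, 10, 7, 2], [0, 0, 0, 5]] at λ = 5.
v_1 = [[0, 0, 1, 0]]^T, v_2 = [[3, 2, 2, 0]]^T

We seek v_1 ∈ ker((A - 5I)^2) \ ker(A - 5I), then set v_{i+1} = (A - 5I) v_i.

One such chain is v_1 = [[0, 0, 1, 0]]^T, v_2 = [[3, 2, 2, 0]]^T. Check: (A - 5I) v_2 = [[0, 0, 0, 0]]^T = 0.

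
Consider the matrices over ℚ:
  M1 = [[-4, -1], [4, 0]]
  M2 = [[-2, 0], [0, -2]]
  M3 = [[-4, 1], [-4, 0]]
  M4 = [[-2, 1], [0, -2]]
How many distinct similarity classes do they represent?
Characteristic polynomials: χ_{M1} = (x + 2)^2, χ_{M2} = (x + 2)^2, χ_{M3} = (x + 2)^2, χ_{M4} = (x + 2)^2.

{M1, M3, M4}: invariant factors (x + 2)^2.

{M2}: invariant factors x + 2, x + 2.

Matrices are similar if and only if their invariant-factor lists agree; the partition into similarity classes is {M1, M3, M4}, {M2}.

2 classes: {M1, M3, M4}, {M2}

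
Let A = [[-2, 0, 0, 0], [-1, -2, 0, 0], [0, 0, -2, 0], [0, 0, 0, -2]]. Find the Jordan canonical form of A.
The characteristic polynomial is det(xI - A) = (x + 2)^4, so the eigenvalues are -2 (algebraic multiplicity 4).

For λ = -2: rank(A + 2I) = 1, rank((A + 2I)^2) = 0. The eigenspace has dimension 4 - 1 = 3, so there are 3 Jordan blocks; the rank sequence gives block sizes [2, 1, 1].

Assembling the blocks gives the Jordan form J above.

J = [[-2, 1, 0, 0], [0, -2, 0, 0], [0, 0, -2, 0], [0, 0, 0, -2]]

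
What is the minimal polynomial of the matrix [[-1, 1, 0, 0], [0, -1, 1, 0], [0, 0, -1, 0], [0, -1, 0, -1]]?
m_A(x) = (x + 1)^3

The characteristic polynomial factors as (x + 1)^4. The minimal polynomial is ∏(x - λ)^{k_λ} where k_λ is the size of the largest Jordan block at λ.

For λ = -1: rank(A + I) = 2, and the largest Jordan block has size 3 (the smallest k with rank((A + I)^k) = rank((A + I)^(k+1))).

So m_A(x) = (x + 1)^3.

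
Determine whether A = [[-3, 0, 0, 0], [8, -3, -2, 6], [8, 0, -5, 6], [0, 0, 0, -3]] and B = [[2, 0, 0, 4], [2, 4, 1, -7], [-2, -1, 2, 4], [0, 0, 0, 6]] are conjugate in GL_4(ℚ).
No.

trace(A) = -14 but trace(B) = 14. The trace is a similarity invariant, so A and B are not similar.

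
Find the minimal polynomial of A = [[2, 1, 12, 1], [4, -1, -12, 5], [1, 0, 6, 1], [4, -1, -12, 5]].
m_A(x) = x^2(x - 6)^2

The characteristic polynomial factors as x^2(x - 6)^2. The minimal polynomial is ∏(x - λ)^{k_λ} where k_λ is the size of the largest Jordan block at λ.

For λ = 0: rank(A) = 3, and the largest Jordan block has size 2 (the smallest k with rank(A^k) = rank(A^(k+1))).
For λ = 6: rank(A - 6I) = 3, and the largest Jordan block has size 2 (the smallest k with rank((A - 6I)^k) = rank((A - 6I)^(k+1))).

So m_A(x) = x^2(x - 6)^2.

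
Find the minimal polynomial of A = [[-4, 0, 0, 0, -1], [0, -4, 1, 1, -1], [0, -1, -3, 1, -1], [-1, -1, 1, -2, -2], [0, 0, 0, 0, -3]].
m_A(x) = (x + 3)^3(x + 4)

The characteristic polynomial factors as (x + 3)^4(x + 4). The minimal polynomial is ∏(x - λ)^{k_λ} where k_λ is the size of the largest Jordan block at λ.

For λ = -4: rank(A + 4I) = 4, and the largest Jordan block has size 1 (the smallest k with rank((A + 4I)^k) = rank((A + 4I)^(k+1))).
For λ = -3: rank(A + 3I) = 3, and the largest Jordan block has size 3 (the smallest k with rank((A + 3I)^k) = rank((A + 3I)^(k+1))).

So m_A(x) = (x + 3)^3(x + 4).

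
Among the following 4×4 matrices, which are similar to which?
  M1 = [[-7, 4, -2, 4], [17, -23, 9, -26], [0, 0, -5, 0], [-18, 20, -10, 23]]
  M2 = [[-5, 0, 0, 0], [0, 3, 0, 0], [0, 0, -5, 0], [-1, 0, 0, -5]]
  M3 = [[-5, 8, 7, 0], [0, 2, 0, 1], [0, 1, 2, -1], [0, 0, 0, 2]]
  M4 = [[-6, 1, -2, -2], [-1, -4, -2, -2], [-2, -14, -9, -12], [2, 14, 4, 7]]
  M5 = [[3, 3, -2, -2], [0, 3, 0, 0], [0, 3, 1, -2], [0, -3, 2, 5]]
3 classes: {M1, M2, M4}, {M3}, {M5}

Characteristic polynomials: χ_{M1} = (x - 3)(x + 5)^3, χ_{M2} = (x - 3)(x + 5)^3, χ_{M3} = (x - 2)^3(x + 5), χ_{M4} = (x - 3)(x + 5)^3, χ_{M5} = (x - 3)^4.

{M1, M2, M4}: invariant factors x + 5, (x - 3)(x + 5)^2.

{M3}: invariant factors (x - 2)^3(x + 5).

{M5}: invariant factors x - 3, x - 3, (x - 3)^2.

Matrices are similar if and only if their invariant-factor lists agree; the partition into similarity classes is {M1, M2, M4}, {M3}, {M5}.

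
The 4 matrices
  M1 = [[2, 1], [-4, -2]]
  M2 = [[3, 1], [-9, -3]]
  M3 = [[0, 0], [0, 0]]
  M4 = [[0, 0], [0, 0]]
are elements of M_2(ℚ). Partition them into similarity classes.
Characteristic polynomials: χ_{M1} = x^2, χ_{M2} = x^2, χ_{M3} = x^2, χ_{M4} = x^2.

{M1, M2}: invariant factors x^2.

{M3, M4}: invariant factors x, x.

Matrices are similar if and only if their invariant-factor lists agree; the partition into similarity classes is {M1, M2}, {M3, M4}.

2 classes: {M1, M2}, {M3, M4}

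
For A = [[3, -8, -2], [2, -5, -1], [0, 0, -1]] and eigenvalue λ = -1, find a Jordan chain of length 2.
v_1 = [[15, 6, 5]]^T, v_2 = [[2, 1, 0]]^T

We seek v_1 ∈ ker((A + I)^2) \ ker(A + I), then set v_{i+1} = (A + I) v_i.

One such chain is v_1 = [[15, 6, 5]]^T, v_2 = [[2, 1, 0]]^T. Check: (A + I) v_2 = [[0, 0, 0]]^T = 0.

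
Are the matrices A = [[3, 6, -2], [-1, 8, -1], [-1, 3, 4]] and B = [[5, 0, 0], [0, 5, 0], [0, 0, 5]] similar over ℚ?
No.

Both have characteristic polynomial (x - 5)^3, but the minimal polynomial of A is (x - 5)^2 while the minimal polynomial of B is x - 5. The minimal polynomial is a similarity invariant, so A and B are not similar.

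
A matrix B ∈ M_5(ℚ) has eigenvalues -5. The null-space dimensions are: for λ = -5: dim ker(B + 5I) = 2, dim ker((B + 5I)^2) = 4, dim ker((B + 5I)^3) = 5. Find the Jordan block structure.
λ = -5: successive nullity increments [2, 2, 1] count blocks of size ≥ k; block sizes are [3, 2].

Jordan blocks: (-5, 3), (-5, 2)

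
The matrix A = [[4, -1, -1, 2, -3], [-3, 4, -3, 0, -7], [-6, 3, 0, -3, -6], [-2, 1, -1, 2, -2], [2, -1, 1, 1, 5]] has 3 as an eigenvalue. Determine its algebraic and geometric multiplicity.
The characteristic polynomial is (x - 3)^5, so the factor x - 3 appears with exponent 5: the algebraic multiplicity is 5.

rank(A - 3I) = 2, so the eigenspace has dimension 5 - 2 = 3: the geometric multiplicity is 3.

Since 3 < 5, A is not diagonalizable.

algebraic multiplicity 5, geometric multiplicity 3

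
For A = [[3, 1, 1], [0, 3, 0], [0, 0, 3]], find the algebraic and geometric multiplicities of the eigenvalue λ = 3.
algebraic multiplicity 3, geometric multiplicity 2

The characteristic polynomial is (x - 3)^3, so the factor x - 3 appears with exponent 3: the algebraic multiplicity is 3.

rank(A - 3I) = 1, so the eigenspace has dimension 3 - 1 = 2: the geometric multiplicity is 2.

Since 2 < 3, A is not diagonalizable.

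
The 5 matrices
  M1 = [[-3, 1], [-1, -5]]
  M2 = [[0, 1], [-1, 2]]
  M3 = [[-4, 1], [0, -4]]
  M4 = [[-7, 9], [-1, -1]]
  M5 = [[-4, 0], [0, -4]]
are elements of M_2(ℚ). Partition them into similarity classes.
3 classes: {M1, M3, M4}, {M2}, {M5}

Characteristic polynomials: χ_{M1} = (x + 4)^2, χ_{M2} = (x - 1)^2, χ_{M3} = (x + 4)^2, χ_{M4} = (x + 4)^2, χ_{M5} = (x + 4)^2.

{M1, M3, M4}: invariant factors (x + 4)^2.

{M2}: invariant factors (x - 1)^2.

{M5}: invariant factors x + 4, x + 4.

Matrices are similar if and only if their invariant-factor lists agree; the partition into similarity classes is {M1, M3, M4}, {M2}, {M5}.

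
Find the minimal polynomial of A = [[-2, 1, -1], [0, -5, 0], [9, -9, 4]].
The characteristic polynomial factors as (x - 1)^2(x + 5). The minimal polynomial is ∏(x - λ)^{k_λ} where k_λ is the size of the largest Jordan block at λ.

For λ = -5: rank(A + 5I) = 2, and the largest Jordan block has size 1 (the smallest k with rank((A + 5I)^k) = rank((A + 5I)^(k+1))).
For λ = 1: rank(A - I) = 2, and the largest Jordan block has size 2 (the smallest k with rank((A - I)^k) = rank((A - I)^(k+1))).

So m_A(x) = (x - 1)^2(x + 5).

m_A(x) = (x - 1)^2(x + 5)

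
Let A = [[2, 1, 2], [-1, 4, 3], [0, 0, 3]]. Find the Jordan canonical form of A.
J = [[3, 1, 0], [0, 3, 1], [0, 0, 3]]

The characteristic polynomial is det(xI - A) = (x - 3)^3, so the eigenvalues are 3 (algebraic multiplicity 3).

For λ = 3: rank(A - 3I) = 2, rank((A - 3I)^2) = 1, rank((A - 3I)^3) = 0. The eigenspace has dimension 3 - 2 = 1, so there is 1 Jordan block; the rank sequence gives block sizes [3].

Assembling the blocks gives the Jordan form J above.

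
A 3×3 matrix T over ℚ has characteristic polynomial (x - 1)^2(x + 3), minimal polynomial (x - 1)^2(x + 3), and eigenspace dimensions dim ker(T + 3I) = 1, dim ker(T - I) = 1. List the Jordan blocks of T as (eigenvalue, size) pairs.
λ = -3: algebraic multiplicity 1 (exponent in χ_T), largest block size 1 (exponent in m_T), 1 block (geometric multiplicity). This forces block sizes [1].
λ = 1: algebraic multiplicity 2 (exponent in χ_T), largest block size 2 (exponent in m_T), 1 block (geometric multiplicity). This forces block sizes [2].

Jordan blocks: (-3, 1), (1, 2)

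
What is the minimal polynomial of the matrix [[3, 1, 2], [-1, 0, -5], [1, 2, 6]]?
m_A(x) = (x - 3)^3

The characteristic polynomial factors as (x - 3)^3. The minimal polynomial is ∏(x - λ)^{k_λ} where k_λ is the size of the largest Jordan block at λ.

For λ = 3: rank(A - 3I) = 2, and the largest Jordan block has size 3 (the smallest k with rank((A - 3I)^k) = rank((A - 3I)^(k+1))).

So m_A(x) = (x - 3)^3.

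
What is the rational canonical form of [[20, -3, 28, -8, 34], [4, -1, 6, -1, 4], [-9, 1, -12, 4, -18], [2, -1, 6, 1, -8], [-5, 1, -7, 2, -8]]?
R = [[0, 0, 0, 0, 0], [1, 0, 0, 0, 0], [0, 1, 0, 0, -2], [0, 0, 1, 0, 0], [0, 0, 0, 1, 0]]

The invariant factors of A (the non-unit diagonal entries of the Smith normal form of xI - A over ℚ[x]) are x^2(x^3 + 2), each dividing the next. The characteristic polynomial is their product, x^2(x^3 + 2).

The rational canonical form is the block-diagonal matrix of companion matrices C(f_i):
R = [[0, 0, 0, 0, 0], [1, 0, 0, 0, 0], [0, 1, 0, 0, -2], [0, 0, 1, 0, 0], [0, 0, 0, 1, 0]].

Note the characteristic polynomial does not split into linear factors over ℚ, so A has no Jordan form over ℚ; the rational canonical form exists over any field.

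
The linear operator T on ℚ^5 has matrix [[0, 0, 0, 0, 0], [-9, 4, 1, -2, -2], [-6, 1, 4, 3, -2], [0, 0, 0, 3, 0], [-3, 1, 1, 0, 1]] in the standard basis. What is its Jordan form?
J = [[0, 0, 0, 0, 0], [0, 3, 1, 0, 0], [0, 0, 3, 1, 0], [0, 0, 0, 3, 0], [0, 0, 0, 0, 3]]

The characteristic polynomial is det(xI - A) = x(x - 3)^4, so the eigenvalues are 0 (algebraic multiplicity 1), 3 (algebraic multiplicity 4).

For λ = 0: algebraic multiplicity 1 gives one 1×1 block.

For λ = 3: rank(A - 3I) = 3, rank((A - 3I)^2) = 2, rank((A - 3I)^3) = 1. The eigenspace has dimension 5 - 3 = 2, so there are 2 Jordan blocks; the rank sequence gives block sizes [3, 1].

Assembling the blocks gives the Jordan form J above.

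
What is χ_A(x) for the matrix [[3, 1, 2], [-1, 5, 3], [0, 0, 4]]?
xI - A = [[x - 3, -1, -2], [1, x - 5, -3], [0, 0, x - 4]].

Expanding det(xI - A) along the first row:
det(xI - A) = + (x - 3)·det([[x - 5, -3], [0, x - 4]]) - (-1)·det([[1, -3], [0, x - 4]]) + (-2)·det([[1, x - 5], [0, 0]]).

Evaluating gives χ_A(x) = x^3 - 12x^2 + 48x - 64 = (x - 4)^3.

χ_A(x) = (x - 4)^3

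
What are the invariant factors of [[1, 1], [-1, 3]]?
The Jordan structure of A has elementary divisors (x - 2)^2. Arranging the block sizes at each eigenvalue in decreasing order and taking row products gives the invariant factors.

Invariant factors (smallest first, each dividing the next): (x - 2)^2.

Check: the last factor (x - 2)^2 is the minimal polynomial, and the product (x - 2)^2 is the characteristic polynomial.

(x - 2)^2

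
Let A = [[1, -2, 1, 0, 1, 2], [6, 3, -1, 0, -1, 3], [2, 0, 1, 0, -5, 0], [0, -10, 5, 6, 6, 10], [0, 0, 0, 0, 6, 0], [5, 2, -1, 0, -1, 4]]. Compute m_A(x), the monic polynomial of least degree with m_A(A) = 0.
The characteristic polynomial factors as (x - 6)^3(x - 1)^3. The minimal polynomial is ∏(x - λ)^{k_λ} where k_λ is the size of the largest Jordan block at λ.

For λ = 1: rank(A - I) = 5, and the largest Jordan block has size 3 (the smallest k with rank((A - I)^k) = rank((A - I)^(k+1))).
For λ = 6: rank(A - 6I) = 4, and the largest Jordan block has size 2 (the smallest k with rank((A - 6I)^k) = rank((A - 6I)^(k+1))).

So m_A(x) = (x - 6)^2(x - 1)^3.

m_A(x) = (x - 6)^2(x - 1)^3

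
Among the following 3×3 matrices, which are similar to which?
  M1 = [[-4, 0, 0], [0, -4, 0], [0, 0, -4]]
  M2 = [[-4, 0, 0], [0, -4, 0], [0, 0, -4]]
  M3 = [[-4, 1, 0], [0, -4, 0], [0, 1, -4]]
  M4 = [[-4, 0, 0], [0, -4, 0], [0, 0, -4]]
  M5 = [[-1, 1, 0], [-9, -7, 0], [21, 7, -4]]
Characteristic polynomials: χ_{M1} = (x + 4)^3, χ_{M2} = (x + 4)^3, χ_{M3} = (x + 4)^3, χ_{M4} = (x + 4)^3, χ_{M5} = (x + 4)^3.

{M1, M2, M4}: invariant factors x + 4, x + 4, x + 4.

{M3, M5}: invariant factors x + 4, (x + 4)^2.

Matrices are similar if and only if their invariant-factor lists agree; the partition into similarity classes is {M1, M2, M4}, {M3, M5}.

2 classes: {M1, M2, M4}, {M3, M5}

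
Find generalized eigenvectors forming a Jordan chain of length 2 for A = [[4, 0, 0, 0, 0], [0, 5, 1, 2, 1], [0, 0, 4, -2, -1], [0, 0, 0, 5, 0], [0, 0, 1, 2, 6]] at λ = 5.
We seek v_1 ∈ ker((A - 5I)^2) \ ker(A - 5I), then set v_{i+1} = (A - 5I) v_i.

One such chain is v_1 = [[0, 0, 0, 1, -1]]^T, v_2 = [[0, 1, -1, 0, 1]]^T. Check: (A - 5I) v_2 = [[0, 0, 0, 0, 0]]^T = 0.

v_1 = [[0, 0, 0, 1, -1]]^T, v_2 = [[0, 1, -1, 0, 1]]^T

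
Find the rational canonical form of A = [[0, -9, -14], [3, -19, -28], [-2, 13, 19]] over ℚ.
The invariant factors of A (the non-unit diagonal entries of the Smith normal form of xI - A over ℚ[x]) are x^3 + 2x + 5, each dividing the next. The characteristic polynomial is their product, x^3 + 2x + 5.

The rational canonical form is the block-diagonal matrix of companion matrices C(f_i):
R = [[0, 0, -5], [1, 0, -2], [0, 1, 0]].

Note the characteristic polynomial does not split into linear factors over ℚ, so A has no Jordan form over ℚ; the rational canonical form exists over any field.

R = [[0, 0, -5], [1, 0, -2], [0, 1, 0]]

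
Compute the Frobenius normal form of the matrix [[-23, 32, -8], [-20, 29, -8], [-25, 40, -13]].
R = [[-3, 0, 0], [0, 0, -3], [0, 1, -4]]

The invariant factors of A (the non-unit diagonal entries of the Smith normal form of xI - A over ℚ[x]) are x + 3, (x + 1)(x + 3), each dividing the next. The characteristic polynomial is their product, (x + 1)(x + 3)^2.

The rational canonical form is the block-diagonal matrix of companion matrices C(f_i):
R = [[-3, 0, 0], [0, 0, -3], [0, 1, -4]].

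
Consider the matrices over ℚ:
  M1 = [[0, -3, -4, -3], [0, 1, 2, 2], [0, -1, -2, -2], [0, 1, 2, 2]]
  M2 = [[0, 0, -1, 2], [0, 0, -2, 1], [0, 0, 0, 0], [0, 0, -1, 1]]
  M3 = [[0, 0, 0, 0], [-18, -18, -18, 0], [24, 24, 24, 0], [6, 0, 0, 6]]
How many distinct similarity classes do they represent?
Characteristic polynomials: χ_{M1} = x^3(x - 1), χ_{M2} = x^3(x - 1), χ_{M3} = x^2(x - 6)^2.

{M1, M2}: invariant factors x, x^2(x - 1).

{M3}: invariant factors x(x - 6), x(x - 6).

Matrices are similar if and only if their invariant-factor lists agree; the partition into similarity classes is {M1, M2}, {M3}.

2 classes: {M1, M2}, {M3}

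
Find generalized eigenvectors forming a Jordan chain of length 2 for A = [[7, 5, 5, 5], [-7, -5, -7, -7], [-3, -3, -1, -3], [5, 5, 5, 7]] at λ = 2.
We seek v_1 ∈ ker((A - 2I)^2) \ ker(A - 2I), then set v_{i+1} = (A - 2I) v_i.

One such chain is v_1 = [[0, -3, 4, 0]]^T, v_2 = [[5, -7, -3, 5]]^T. Check: (A - 2I) v_2 = [[0, 0, 0, 0]]^T = 0.

v_1 = [[0, -3, 4, 0]]^T, v_2 = [[5, -7, -3, 5]]^T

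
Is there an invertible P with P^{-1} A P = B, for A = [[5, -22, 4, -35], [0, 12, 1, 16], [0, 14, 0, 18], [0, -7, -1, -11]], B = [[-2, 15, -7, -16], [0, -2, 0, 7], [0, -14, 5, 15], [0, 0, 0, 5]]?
Two matrices over a field are similar if and only if they have the same invariant factors.

Both A and B have characteristic polynomial (x - 5)^2(x + 2)^2 and minimal polynomial (x - 5)^2(x + 2)^2. Computing further, both have invariant factors (x - 5)^2(x + 2)^2. Hence A and B are similar.

Yes.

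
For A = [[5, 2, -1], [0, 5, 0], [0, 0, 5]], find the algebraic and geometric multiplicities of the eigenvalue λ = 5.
algebraic multiplicity 3, geometric multiplicity 2

The characteristic polynomial is (x - 5)^3, so the factor x - 5 appears with exponent 3: the algebraic multiplicity is 3.

rank(A - 5I) = 1, so the eigenspace has dimension 3 - 1 = 2: the geometric multiplicity is 2.

Since 2 < 3, A is not diagonalizable.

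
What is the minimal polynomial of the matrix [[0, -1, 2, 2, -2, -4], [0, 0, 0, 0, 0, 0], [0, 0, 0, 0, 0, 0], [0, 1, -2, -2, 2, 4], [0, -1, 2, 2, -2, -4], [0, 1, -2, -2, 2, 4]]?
The characteristic polynomial factors as x^6. The minimal polynomial is ∏(x - λ)^{k_λ} where k_λ is the size of the largest Jordan block at λ.

For λ = 0: rank(A) = 1, and the largest Jordan block has size 2 (the smallest k with rank(A^k) = rank(A^(k+1))).

So m_A(x) = x^2.

m_A(x) = x^2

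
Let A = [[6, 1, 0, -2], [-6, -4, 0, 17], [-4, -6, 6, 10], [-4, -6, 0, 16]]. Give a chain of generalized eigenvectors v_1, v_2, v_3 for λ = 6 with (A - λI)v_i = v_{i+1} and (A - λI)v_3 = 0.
We seek v_1 ∈ ker((A - 6I)^3) \ ker((A - 6I)^2), then set v_{i+1} = (A - 6I) v_i.

One such chain is v_1 = [[0, 2, 1, 1]]^T, v_2 = [[0, -3, -2, -2]]^T, v_3 = [[1, -4, -2, -2]]^T. Check: (A - 6I) v_3 = [[0, 0, 0, 0]]^T = 0.

v_1 = [[0, 2, 1, 1]]^T, v_2 = [[0, -3, -2, -2]]^T, v_3 = [[1, -4, -2, -2]]^T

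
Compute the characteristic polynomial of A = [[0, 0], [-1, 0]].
χ_A(x) = x^2

xI - A = [[x, 0], [1, x]].

Expanding det(xI - A) along the first row:
det(xI - A) = + (x)·det([[x]]) - (0)·det([[1]]).

Evaluating gives χ_A(x) = x^2.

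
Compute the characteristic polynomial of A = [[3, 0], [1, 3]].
xI - A = [[x - 3, 0], [-1, x - 3]].

Expanding det(xI - A) along the first row:
det(xI - A) = + (x - 3)·det([[x - 3]]) - (0)·det([[-1]]).

Evaluating gives χ_A(x) = x^2 - 6x + 9 = (x - 3)^2.

χ_A(x) = (x - 3)^2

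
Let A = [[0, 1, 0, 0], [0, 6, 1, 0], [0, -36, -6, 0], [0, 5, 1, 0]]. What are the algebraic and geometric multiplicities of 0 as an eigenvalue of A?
The characteristic polynomial is x^4, so the factor x appears with exponent 4: the algebraic multiplicity is 4.

rank(A) = 2, so the eigenspace has dimension 4 - 2 = 2: the geometric multiplicity is 2.

Since 2 < 4, A is not diagonalizable.

algebraic multiplicity 4, geometric multiplicity 2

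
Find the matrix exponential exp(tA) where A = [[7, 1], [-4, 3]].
e^{tA} = [[(2*t + 1)*e^{5*t}, t*e^{5*t}], [-4*t*e^{5*t}, (1 - 2*t)*e^{5*t}]]

A has Jordan form J = [[5, 1], [0, 5]] with A = PJP^{-1}, so e^{tA} = P e^{tJ} P^{-1}.

For a Jordan block J_k(λ), e^{tJ_k(λ)} = e^{λt} · (I + tN + t^2 N^2/2! + ... + t^{k-1} N^{k-1}/(k-1)!) where N is the nilpotent superdiagonal part.

Assembling the blocks and conjugating back gives the entries of e^{tA} as shown above.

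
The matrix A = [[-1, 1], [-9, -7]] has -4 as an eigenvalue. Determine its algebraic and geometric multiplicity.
The characteristic polynomial is (x + 4)^2, so the factor x + 4 appears with exponent 2: the algebraic multiplicity is 2.

rank(A + 4I) = 1, so the eigenspace has dimension 2 - 1 = 1: the geometric multiplicity is 1.

Since 1 < 2, A is not diagonalizable.

algebraic multiplicity 2, geometric multiplicity 1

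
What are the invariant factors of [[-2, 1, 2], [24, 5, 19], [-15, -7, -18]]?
The Jordan structure of A has elementary divisors (x + 5)^3. Arranging the block sizes at each eigenvalue in decreasing order and taking row products gives the invariant factors.

Invariant factors (smallest first, each dividing the next): (x + 5)^3.

Check: the last factor (x + 5)^3 is the minimal polynomial, and the product (x + 5)^3 is the characteristic polynomial.

(x + 5)^3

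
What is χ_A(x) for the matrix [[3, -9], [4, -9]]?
xI - A = [[x - 3, 9], [-4, x + 9]].

Expanding det(xI - A) along the first row:
det(xI - A) = + (x - 3)·det([[x + 9]]) - (9)·det([[-4]]).

Evaluating gives χ_A(x) = x^2 + 6x + 9 = (x + 3)^2.

χ_A(x) = (x + 3)^2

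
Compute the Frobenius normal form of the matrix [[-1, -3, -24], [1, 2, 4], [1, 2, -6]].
R = [[0, 0, -10], [1, 0, -11], [0, 1, -5]]

The invariant factors of A (the non-unit diagonal entries of the Smith normal form of xI - A over ℚ[x]) are (x + 2)(x^2 + 3x + 5), each dividing the next. The characteristic polynomial is their product, (x + 2)(x^2 + 3x + 5).

The rational canonical form is the block-diagonal matrix of companion matrices C(f_i):
R = [[0, 0, -10], [1, 0, -11], [0, 1, -5]].

Note the characteristic polynomial does not split into linear factors over ℚ, so A has no Jordan form over ℚ; the rational canonical form exists over any field.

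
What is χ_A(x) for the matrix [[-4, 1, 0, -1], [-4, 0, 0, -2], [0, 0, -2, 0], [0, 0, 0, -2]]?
xI - A = [[x + 4, -1, 0, 1], [4, x, 0, 2], [0, 0, x + 2, 0], [0, 0, 0, x + 2]].

Expanding det(xI - A) along the first row:
det(xI - A) = + (x + 4)·det([[x, 0, 2], [0, x + 2, 0], [0, 0, x + 2]]) - (-1)·det([[4, 0, 2], [0, x + 2, 0], [0, 0, x + 2]]) + (0)·det([[4, x, 2], [0, 0, 0], [0, 0, x + 2]]) - (1)·det([[4, x, 0], [0, 0, x + 2], [0, 0, 0]]).

Evaluating gives χ_A(x) = x^4 + 8x^3 + 24x^2 + 32x + 16 = (x + 2)^4.

χ_A(x) = (x + 2)^4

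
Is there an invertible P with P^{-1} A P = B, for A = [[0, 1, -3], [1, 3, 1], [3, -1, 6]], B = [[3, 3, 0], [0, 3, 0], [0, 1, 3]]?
No.

Both have characteristic polynomial (x - 3)^3, but the minimal polynomial of A is (x - 3)^3 while the minimal polynomial of B is (x - 3)^2. The minimal polynomial is a similarity invariant, so A and B are not similar.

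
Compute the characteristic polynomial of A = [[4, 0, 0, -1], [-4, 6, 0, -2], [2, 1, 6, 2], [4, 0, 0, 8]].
xI - A = [[x - 4, 0, 0, 1], [4, x - 6, 0, 2], [-2, -1, x - 6, -2], [-4, 0, 0, x - 8]].

Expanding det(xI - A) along the first row:
det(xI - A) = + (x - 4)·det([[x - 6, 0, 2], [-1, x - 6, -2], [0, 0, x - 8]]) - (0)·det([[4, 0, 2], [-2, x - 6, -2], [-4, 0, x - 8]]) + (0)·det([[4, x - 6, 2], [-2, -1, -2], [-4, 0, x - 8]]) - (1)·det([[4, x - 6, 0], [-2, -1, x - 6], [-4, 0, 0]]).

Evaluating gives χ_A(x) = x^4 - 24x^3 + 216x^2 - 864x + 1296 = (x - 6)^4.

χ_A(x) = (x - 6)^4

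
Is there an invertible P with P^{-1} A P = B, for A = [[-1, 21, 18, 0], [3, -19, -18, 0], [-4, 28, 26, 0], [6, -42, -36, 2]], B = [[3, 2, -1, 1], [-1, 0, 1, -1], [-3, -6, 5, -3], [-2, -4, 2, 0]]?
Two matrices over a field are similar if and only if they have the same invariant factors.

Both A and B have characteristic polynomial (x - 2)^4 and minimal polynomial (x - 2)^2. Computing further, both have invariant factors x - 2, x - 2, (x - 2)^2. Hence A and B are similar.

Yes.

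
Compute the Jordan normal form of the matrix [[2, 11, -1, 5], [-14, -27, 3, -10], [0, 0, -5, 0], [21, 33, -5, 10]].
The characteristic polynomial is det(xI - A) = (x + 5)^4, so the eigenvalues are -5 (algebraic multiplicity 4).

For λ = -5: rank(A + 5I) = 2, rank((A + 5I)^2) = 1, rank((A + 5I)^3) = 0. The eigenspace has dimension 4 - 2 = 2, so there are 2 Jordan blocks; the rank sequence gives block sizes [3, 1].

Assembling the blocks gives the Jordan form J above.

J = [[-5, 1, 0, 0], [0, -5, 1, 0], [0, 0, -5, 0], [0, 0, 0, -5]]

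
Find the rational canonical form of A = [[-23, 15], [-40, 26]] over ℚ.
R = [[0, -2], [1, 3]]

The invariant factors of A (the non-unit diagonal entries of the Smith normal form of xI - A over ℚ[x]) are (x - 2)(x - 1), each dividing the next. The characteristic polynomial is their product, (x - 2)(x - 1).

The rational canonical form is the block-diagonal matrix of companion matrices C(f_i):
R = [[0, -2], [1, 3]].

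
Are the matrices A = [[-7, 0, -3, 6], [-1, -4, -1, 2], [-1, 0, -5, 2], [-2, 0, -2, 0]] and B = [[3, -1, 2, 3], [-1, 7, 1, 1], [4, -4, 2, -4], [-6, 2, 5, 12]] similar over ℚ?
No.

trace(A) = -16 but trace(B) = 24. The trace is a similarity invariant, so A and B are not similar.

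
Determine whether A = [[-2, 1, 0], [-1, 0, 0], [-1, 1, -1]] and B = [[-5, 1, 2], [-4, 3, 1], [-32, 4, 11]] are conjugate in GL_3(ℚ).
No.

trace(A) = -3 but trace(B) = 9. The trace is a similarity invariant, so A and B are not similar.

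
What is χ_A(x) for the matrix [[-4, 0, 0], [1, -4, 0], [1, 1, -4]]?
xI - A = [[x + 4, 0, 0], [-1, x + 4, 0], [-1, -1, x + 4]].

Expanding det(xI - A) along the first row:
det(xI - A) = + (x + 4)·det([[x + 4, 0], [-1, x + 4]]) - (0)·det([[-1, 0], [-1, x + 4]]) + (0)·det([[-1, x + 4], [-1, -1]]).

Evaluating gives χ_A(x) = x^3 + 12x^2 + 48x + 64 = (x + 4)^3.

χ_A(x) = (x + 4)^3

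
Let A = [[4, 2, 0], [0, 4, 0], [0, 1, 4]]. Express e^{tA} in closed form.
e^{tA} = [[e^{4*t}, 2*t*e^{4*t}, 0], [0, e^{4*t}, 0], [0, t*e^{4*t}, e^{4*t}]]

A has Jordan form J = [[4, 1, 0], [0, 4, 0], [0, 0, 4]] with A = PJP^{-1}, so e^{tA} = P e^{tJ} P^{-1}.

For a Jordan block J_k(λ), e^{tJ_k(λ)} = e^{λt} · (I + tN + t^2 N^2/2! + ... + t^{k-1} N^{k-1}/(k-1)!) where N is the nilpotent superdiagonal part.

Assembling the blocks and conjugating back gives the entries of e^{tA} as shown above.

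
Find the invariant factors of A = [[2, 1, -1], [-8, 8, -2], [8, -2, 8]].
x - 6, (x - 6)^2

The Jordan structure of A has elementary divisors (x - 6)^2, (x - 6). Arranging the block sizes at each eigenvalue in decreasing order and taking row products gives the invariant factors.

Invariant factors (smallest first, each dividing the next): x - 6, (x - 6)^2.

Check: the last factor (x - 6)^2 is the minimal polynomial, and the product (x - 6)^3 is the characteristic polynomial.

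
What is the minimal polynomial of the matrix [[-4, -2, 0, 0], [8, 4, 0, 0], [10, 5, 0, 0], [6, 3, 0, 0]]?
The characteristic polynomial factors as x^4. The minimal polynomial is ∏(x - λ)^{k_λ} where k_λ is the size of the largest Jordan block at λ.

For λ = 0: rank(A) = 1, and the largest Jordan block has size 2 (the smallest k with rank(A^k) = rank(A^(k+1))).

So m_A(x) = x^2.

m_A(x) = x^2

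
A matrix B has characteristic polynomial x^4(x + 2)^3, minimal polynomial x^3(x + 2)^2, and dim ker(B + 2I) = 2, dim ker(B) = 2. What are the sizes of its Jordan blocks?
Jordan blocks: (-2, 2), (-2, 1), (0, 3), (0, 1)

λ = -2: algebraic multiplicity 3 (exponent in χ_B), largest block size 2 (exponent in m_B), 2 blocks (geometric multiplicity). These force block sizes [2, 1].
λ = 0: algebraic multiplicity 4 (exponent in χ_B), largest block size 3 (exponent in m_B), 2 blocks (geometric multiplicity). These force block sizes [3, 1].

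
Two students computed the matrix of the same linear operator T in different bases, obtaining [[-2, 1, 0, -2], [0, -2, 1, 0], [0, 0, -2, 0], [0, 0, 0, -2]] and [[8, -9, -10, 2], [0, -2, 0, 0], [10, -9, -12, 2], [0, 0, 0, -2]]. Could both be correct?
Both have characteristic polynomial (x + 2)^4, but the minimal polynomial of A is (x + 2)^3 while the minimal polynomial of B is (x + 2)^2. The minimal polynomial is a similarity invariant, so A and B are not similar.

No.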